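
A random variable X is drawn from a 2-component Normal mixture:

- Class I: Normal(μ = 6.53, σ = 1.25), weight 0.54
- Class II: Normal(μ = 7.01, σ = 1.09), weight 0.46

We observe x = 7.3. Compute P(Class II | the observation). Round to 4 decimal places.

0.5327

P(component k | x) = π_k·f_k(x) / marginal(x), where marginal(x) = Σ_j π_j·f_j(x).
Normal densities:
  L_I = 0.263999
  L_II = 0.353275
Weight by the priors:
  π_I·L_I = 0.54 × 0.263999 = 0.142559
  π_II·L_II = 0.46 × 0.353275 = 0.162506
Marginal: 0.142559 + 0.162506 = 0.305066
So the posterior for Class II is 0.162506 / 0.305066 ≈ 0.5327.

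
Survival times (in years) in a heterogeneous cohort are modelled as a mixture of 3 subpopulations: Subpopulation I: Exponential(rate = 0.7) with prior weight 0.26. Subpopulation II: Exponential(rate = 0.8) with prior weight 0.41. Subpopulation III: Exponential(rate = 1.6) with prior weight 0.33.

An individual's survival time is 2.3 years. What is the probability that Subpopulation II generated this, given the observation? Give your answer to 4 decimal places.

0.5118

Posterior ∝ prior × likelihood, so P(k | x) ∝ P(Z=k) f_k(x); normalise over all components.
Exponential densities:
  f_I = 0.7·e^(−0.7·2.3) = 0.7·e^(−1.6100) = 0.139921
  f_II = 0.8·e^(−0.8·2.3) = 0.8·e^(−1.8400) = 0.127054
  f_III = 1.6·e^(−1.6·2.3) = 1.6·e^(−3.6800) = 0.0403568
Weight by the priors:
  P(Z=I)·f_I = 0.26 × 0.139921 = 0.0363795
  P(Z=II)·f_II = 0.41 × 0.127054 = 0.0520921
  P(Z=III)·f_III = 0.33 × 0.0403568 = 0.0133177
Sum: 0.0363795 + 0.0520921 + 0.0133177 = 0.101789
Responsibility of Subpopulation II: 0.0520921 / 0.101789 ≈ 0.5118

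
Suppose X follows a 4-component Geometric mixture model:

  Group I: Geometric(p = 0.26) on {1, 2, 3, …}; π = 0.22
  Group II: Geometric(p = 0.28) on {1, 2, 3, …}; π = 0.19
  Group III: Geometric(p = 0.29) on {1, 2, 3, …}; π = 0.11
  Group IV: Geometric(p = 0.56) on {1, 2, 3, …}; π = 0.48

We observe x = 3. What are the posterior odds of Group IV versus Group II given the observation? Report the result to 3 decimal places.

1.887

The posterior odds equal the prior odds times the likelihood ratio: (P(Z=i)/P(Z=j))·(f_i(x)/f_j(x)).
Component likelihoods at x = 3:
  L_I = 0.26·(1−0.26)^2 = 0.26·0.5476 = 0.142376
  L_II = 0.28·(1−0.28)^2 = 0.28·0.5184 = 0.145152
  L_III = 0.29·(1−0.29)^2 = 0.29·0.5041 = 0.146189
  L_IV = 0.56·(1−0.56)^2 = 0.56·0.1936 = 0.108416
Posterior odds = (P(Z=IV)·L_IV) / (P(Z=II)·L_II) = (0.48·0.108416) / (0.19·0.145152) = 0.0520397 / 0.0275789 ≈ 1.887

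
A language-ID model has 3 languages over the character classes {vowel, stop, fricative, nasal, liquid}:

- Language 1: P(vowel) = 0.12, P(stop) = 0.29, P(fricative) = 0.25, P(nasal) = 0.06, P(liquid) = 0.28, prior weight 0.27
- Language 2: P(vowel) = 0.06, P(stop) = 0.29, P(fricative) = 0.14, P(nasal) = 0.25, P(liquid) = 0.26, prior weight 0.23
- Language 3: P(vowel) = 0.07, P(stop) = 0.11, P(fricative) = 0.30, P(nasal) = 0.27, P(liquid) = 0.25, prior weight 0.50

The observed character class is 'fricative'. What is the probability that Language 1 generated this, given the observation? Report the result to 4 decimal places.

0.2703

By Bayes' theorem, P(k | x) = π_k f_k(x) / Σ_j π_j f_j(x).
Evaluate each component's likelihood at the observed value:
  f_1 = P(fricative | comp) = 0.25
  f_2 = P(fricative | comp) = 0.14
  f_3 = P(fricative | comp) = 0.30
Prior × likelihood for each component:
  π_1·f_1 = 0.27 × 0.25 = 0.0675
  π_2·f_2 = 0.23 × 0.14 = 0.0322
  π_3·f_3 = 0.50 × 0.3 = 0.15
Evidence: 0.0675 + 0.0322 + 0.15 = 0.2497
P(Language 1 | data) ≈ 0.2703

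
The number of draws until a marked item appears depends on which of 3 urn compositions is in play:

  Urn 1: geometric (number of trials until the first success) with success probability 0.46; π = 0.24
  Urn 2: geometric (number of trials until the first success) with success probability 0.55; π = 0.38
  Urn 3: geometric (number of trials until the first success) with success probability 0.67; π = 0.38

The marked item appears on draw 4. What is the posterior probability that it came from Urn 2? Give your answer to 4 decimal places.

0.4179

By Bayes' theorem, P(k | x) = w_k f_k(x) / Σ_j w_j f_j(x).
Geometric probabilities:
  p_1 = 0.46·(1−0.46)^3 = 0.46·0.157464 = 0.0724334
  p_2 = 0.55·(1−0.55)^3 = 0.55·0.091125 = 0.0501187
  p_3 = 0.67·(1−0.67)^3 = 0.67·0.035937 = 0.0240778
Multiply by the mixture weights:
  w_1·p_1 = 0.24 × 0.0724334 = 0.017384
  w_2·p_2 = 0.38 × 0.0501187 = 0.0190451
  w_3·p_3 = 0.38 × 0.0240778 = 0.00914956
Evidence: 0.017384 + 0.0190451 + 0.00914956 = 0.0455787
P(Urn 2 | the observation) = 0.0190451 / 0.0455787 ≈ 0.4179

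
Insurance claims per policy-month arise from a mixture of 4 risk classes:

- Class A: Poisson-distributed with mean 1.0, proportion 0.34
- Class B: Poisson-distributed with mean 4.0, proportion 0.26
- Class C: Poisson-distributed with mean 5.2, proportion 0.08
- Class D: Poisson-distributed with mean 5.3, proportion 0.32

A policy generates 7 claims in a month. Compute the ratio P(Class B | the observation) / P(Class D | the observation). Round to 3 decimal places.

Posterior odds = (π_i f_i(x)) / (π_j f_j(x)); the normalising sum cancels.
Poisson probabilities:
  p_A = e^(−1.0)·1.0^7/7! = 7.2992e-05
  p_B = e^(−4.0)·4.0^7/7! = 0.0595404
  p_C = e^(−5.2)·5.2^7/7! = 0.112528
  p_D = e^(−5.3)·5.3^7/7! = 0.116343
Posterior odds = (π_B·p_B) / (π_D·p_D) = (0.26·0.0595404) / (0.32·0.116343) = 0.0154805 / 0.0372297 ≈ 0.416

0.416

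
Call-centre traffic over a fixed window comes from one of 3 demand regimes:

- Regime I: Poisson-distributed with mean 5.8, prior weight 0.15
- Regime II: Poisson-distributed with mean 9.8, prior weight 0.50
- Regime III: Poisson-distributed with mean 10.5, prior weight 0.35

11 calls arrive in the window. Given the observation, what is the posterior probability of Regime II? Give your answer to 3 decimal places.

0.558

Apply Bayes' rule: the posterior for each component is proportional to its prior times its likelihood at x.
Evaluate each component's likelihood at the observed value:
  f_I = e^(−5.8)·5.8^11/11! = 0.0189515
  f_II = e^(−9.8)·9.8^11/11! = 0.111236
  f_III = e^(−10.5)·10.5^11/11! = 0.117987
Prior × likelihood for each component:
  w_I·f_I = 0.15 × 0.0189515 = 0.00284273
  w_II·f_II = 0.50 × 0.111236 = 0.055618
  w_III·f_III = 0.35 × 0.117987 = 0.0412955
Marginal: 0.00284273 + 0.055618 + 0.0412955 = 0.0997562
P(Regime II | data) ≈ 0.558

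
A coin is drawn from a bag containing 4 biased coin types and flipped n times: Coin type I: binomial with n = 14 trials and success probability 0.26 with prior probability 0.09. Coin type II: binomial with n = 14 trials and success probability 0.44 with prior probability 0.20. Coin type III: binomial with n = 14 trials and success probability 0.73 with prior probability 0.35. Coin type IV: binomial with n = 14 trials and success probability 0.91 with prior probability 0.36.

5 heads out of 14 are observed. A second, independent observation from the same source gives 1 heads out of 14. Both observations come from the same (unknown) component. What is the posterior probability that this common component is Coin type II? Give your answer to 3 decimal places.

0.102

By Bayes' theorem, P(k | x) = w_k f_k(x) / Σ_j w_j f_j(x).
Since both observations come from the same component, the likelihood for component k is f_k(x₁)·f_k(x₂).
  p_I = [C(14,5)·0.26^5·0.74^9 = 2002·0.00118814·0.0665404 = 0.158276] × [0.0726296] = 0.0114956
  p_II = [C(14,5)·0.44^5·0.56^9 = 2002·0.0164916·0.00541617 = 0.178821] × [0.00328114] = 0.000586739
  p_III = [C(14,5)·0.73^5·0.27^9 = 2002·0.207307·7.6256e-06 = 0.00316484] × [4.14171e-07] = 1.31079e-09
  p_IV = [C(14,5)·0.91^5·0.09^9 = 2002·0.624032·3.8742e-10 = 4.84009e-07] × [3.23834e-13] = 1.56738e-19
Unnormalised posteriors:
  w_I·p_I = 0.09 × 0.0114956 = 0.0010346
  w_II·p_II = 0.20 × 0.000586739 = 0.000117348
  w_III·p_III = 0.35 × 1.31079e-09 = 4.58775e-10
  w_IV·p_IV = 0.36 × 1.56738e-19 = 5.64259e-20
Denominator: 0.0010346 + 0.000117348 + 4.58775e-10 + 5.64259e-20 = 0.00115195
So the posterior for Coin type II is 0.000117348 / 0.00115195 ≈ 0.102.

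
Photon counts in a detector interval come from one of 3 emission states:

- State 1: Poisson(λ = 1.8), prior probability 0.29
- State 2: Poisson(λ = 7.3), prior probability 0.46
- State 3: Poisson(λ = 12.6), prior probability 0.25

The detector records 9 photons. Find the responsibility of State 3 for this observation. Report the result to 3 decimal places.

0.269

By Bayes' theorem, P(k | x) = π_k f_k(x) / Σ_j π_j f_j(x).
Poisson probabilities:
  f_1 = e^(−1.8)·1.8^9/9! = 9.03565e-05
  f_2 = e^(−7.3)·7.3^9/9! = 0.109596
  f_3 = e^(−12.6)·12.6^9/9! = 0.0743809
Unnormalised posteriors:
  π_1·f_1 = 0.29 × 9.03565e-05 = 2.62034e-05
  π_2·f_2 = 0.46 × 0.109596 = 0.050414
  π_3·f_3 = 0.25 × 0.0743809 = 0.0185952
Normaliser: 2.62034e-05 + 0.050414 + 0.0185952 = 0.0690354
So the posterior for State 3 is 0.0185952 / 0.0690354 ≈ 0.269.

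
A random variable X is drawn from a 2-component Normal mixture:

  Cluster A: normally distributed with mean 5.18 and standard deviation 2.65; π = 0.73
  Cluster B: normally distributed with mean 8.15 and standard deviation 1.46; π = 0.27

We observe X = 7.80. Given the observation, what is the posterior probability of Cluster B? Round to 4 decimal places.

Posterior ∝ prior × likelihood, so P(k | x) ∝ π_k f_k(x); normalise over all components.
Component likelihoods at x = 7.80:
  p_A = (1/(2.65·√(2π)))·exp(−(7.80−5.18)²/(2·2.65²)) = 0.150544·exp(-0.48874) = 0.0923434
  p_B = (1/(1.46·√(2π)))·exp(−(7.80−8.15)²/(2·1.46²)) = 0.273248·exp(-0.02873) = 0.265508
Prior × likelihood for each component:
  π_A·p_A = 0.73 × 0.0923434 = 0.0674107
  π_B·p_B = 0.27 × 0.265508 = 0.0716872
Normaliser: 0.0674107 + 0.0716872 = 0.139098
So the posterior for Cluster B is 0.0716872 / 0.139098 ≈ 0.5154.

0.5154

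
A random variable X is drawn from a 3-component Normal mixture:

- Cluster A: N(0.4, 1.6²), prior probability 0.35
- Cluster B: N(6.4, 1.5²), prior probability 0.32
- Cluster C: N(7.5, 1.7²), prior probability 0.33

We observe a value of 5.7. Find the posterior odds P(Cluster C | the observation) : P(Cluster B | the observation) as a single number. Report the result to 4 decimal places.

0.5792

Since P(k|x) ∝ π_k f_k(x), the posterior odds are π_i f_i(x) / (π_j f_j(x)).
Evaluate each component's likelihood at the observed value:
  p_A = (1/(1.6·√(2π)))·exp(−(5.7−0.4)²/(2·1.6²)) = 0.249339·exp(-5.48633) = 0.00103302
  p_B = (1/(1.5·√(2π)))·exp(−(5.7−6.4)²/(2·1.5²)) = 0.265962·exp(-0.10889) = 0.238522
  p_C = (1/(1.7·√(2π)))·exp(−(5.7−7.5)²/(2·1.7²)) = 0.234672·exp(-0.56055) = 0.133973
Odds = (0.33/0.32) × (0.133973/0.238522) = 1.03125 × 0.561677 ≈ 0.5792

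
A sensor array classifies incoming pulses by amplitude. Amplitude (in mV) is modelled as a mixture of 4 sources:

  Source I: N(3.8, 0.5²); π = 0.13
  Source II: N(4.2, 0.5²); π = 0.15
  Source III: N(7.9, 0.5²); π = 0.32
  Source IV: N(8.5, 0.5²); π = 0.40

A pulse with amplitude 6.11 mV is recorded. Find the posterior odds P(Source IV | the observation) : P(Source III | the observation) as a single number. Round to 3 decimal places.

0.008

The posterior odds equal the prior odds times the likelihood ratio: (π_i/π_j)·(f_i(x)/f_j(x)).
Evaluate each component's likelihood at the observed value:
  L_I = 1.84953e-05
  L_II = 0.000541054
  L_III = 0.0013149
  L_IV = 8.71913e-06
Odds = (0.40/0.32) × (8.71913e-06/0.0013149) = 1.25 × 0.006631 ≈ 0.008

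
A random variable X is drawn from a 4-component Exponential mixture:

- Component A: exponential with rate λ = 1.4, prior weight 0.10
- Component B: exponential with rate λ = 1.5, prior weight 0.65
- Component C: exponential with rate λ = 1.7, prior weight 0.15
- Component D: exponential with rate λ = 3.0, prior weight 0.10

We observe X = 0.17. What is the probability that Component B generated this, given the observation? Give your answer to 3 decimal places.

Apply Bayes' rule: the posterior for each component is proportional to its prior times its likelihood at x.
Component likelihoods at x = 0.17:
  p_A = 1.4·e^(−1.4·0.17) = 1.4·e^(−0.2380) = 1.10348
  p_B = 1.5·e^(−1.5·0.17) = 1.5·e^(−0.2550) = 1.16237
  p_C = 1.7·e^(−1.7·0.17) = 1.7·e^(−0.2890) = 1.27332
  p_D = 3.0·e^(−3.0·0.17) = 3.0·e^(−0.5100) = 1.80149
Prior × likelihood for each component:
  w_A·p_A = 0.10 × 1.10348 = 0.110348
  w_B·p_B = 0.65 × 1.16237 = 0.755544
  w_C·p_C = 0.15 × 1.27332 = 0.190998
  w_D·p_D = 0.10 × 1.80149 = 0.180149
Evidence: 0.110348 + 0.755544 + 0.190998 + 0.180149 = 1.23704
So the posterior for Component B is 0.755544 / 1.23704 ≈ 0.611.

0.611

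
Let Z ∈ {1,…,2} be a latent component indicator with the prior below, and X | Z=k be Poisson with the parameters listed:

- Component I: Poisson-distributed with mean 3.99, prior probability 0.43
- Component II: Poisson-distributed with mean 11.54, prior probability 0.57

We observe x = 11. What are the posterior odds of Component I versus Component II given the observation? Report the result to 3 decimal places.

The posterior odds equal the prior odds times the likelihood ratio: (P(Z=i)/P(Z=j))·(f_i(x)/f_j(x)).
Component likelihoods at x = 11:
  f_I = 0.00189109
  f_II = 0.117856
Posterior odds = (P(Z=I)·f_I) / (P(Z=II)·f_II) = (0.43·0.00189109) / (0.57·0.117856) = 0.000813167 / 0.0671776 ≈ 0.012

0.012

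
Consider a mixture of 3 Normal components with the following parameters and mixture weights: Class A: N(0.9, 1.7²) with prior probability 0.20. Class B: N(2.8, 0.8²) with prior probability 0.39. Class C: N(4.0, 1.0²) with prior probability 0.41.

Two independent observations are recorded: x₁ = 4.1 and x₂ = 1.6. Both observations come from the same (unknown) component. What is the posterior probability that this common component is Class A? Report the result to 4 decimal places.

Posterior ∝ prior × likelihood, so P(k | x) ∝ π_k f_k(x); normalise over all components.
Since both observations come from the same component, the likelihood for component k is f_k(x₁)·f_k(x₂).
  p_A = [(1/(1.7·√(2π)))·exp(−(4.1−0.9)²/(2·1.7²)) = 0.234672·exp(-1.77163) = 0.0399074] × [0.215598] = 0.00860394
  p_B = [(1/(0.8·√(2π)))·exp(−(4.1−2.8)²/(2·0.8²)) = 0.498678·exp(-1.32031) = 0.133173] × [0.161897] = 0.0215603
  p_C = [(1/(1.0·√(2π)))·exp(−(4.1−4.0)²/(2·1.0²)) = 0.398942·exp(-0.00500) = 0.396953] × [0.0223945] = 0.00888957
Weight by the priors:
  π_A·p_A = 0.20 × 0.00860394 = 0.00172079
  π_B·p_B = 0.39 × 0.0215603 = 0.00840851
  π_C·p_C = 0.41 × 0.00888957 = 0.00364472
Denominator: 0.00172079 + 0.00840851 + 0.00364472 = 0.013774
Responsibility of Class A: 0.00172079 / 0.013774 ≈ 0.1249

0.1249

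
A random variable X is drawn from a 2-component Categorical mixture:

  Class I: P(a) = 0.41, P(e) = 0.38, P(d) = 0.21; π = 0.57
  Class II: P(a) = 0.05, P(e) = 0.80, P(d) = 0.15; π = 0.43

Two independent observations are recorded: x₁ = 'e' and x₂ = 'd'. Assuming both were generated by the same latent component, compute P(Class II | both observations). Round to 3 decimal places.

0.531

P(component k | x) = π_k·f_k(x) / marginal(x), where marginal(x) = Σ_j π_j·f_j(x).
Since both observations come from the same component, the likelihood for component k is f_k(x₁)·f_k(x₂).
  p_I = [P(e | comp) = 0.38] × [0.21] = 0.0798
  p_II = [P(e | comp) = 0.80] × [0.15] = 0.12
Multiply by the mixture weights:
  π_I·p_I = 0.57 × 0.0798 = 0.045486
  π_II·p_II = 0.43 × 0.12 = 0.0516
Sum: 0.045486 + 0.0516 = 0.097086
P(Class II | x₁, x₂) = 0.0516 / 0.097086 ≈ 0.531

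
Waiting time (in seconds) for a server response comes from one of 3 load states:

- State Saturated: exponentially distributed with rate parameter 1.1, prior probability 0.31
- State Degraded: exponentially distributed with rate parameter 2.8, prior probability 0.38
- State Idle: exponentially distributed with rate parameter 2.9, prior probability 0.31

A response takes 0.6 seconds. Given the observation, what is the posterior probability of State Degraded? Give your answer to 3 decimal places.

P(component k | x) = P(Z=k)·f_k(x) / marginal(x), where marginal(x) = Σ_j P(Z=j)·f_j(x).
Component likelihoods at x = 0.6 seconds:
  f_Saturated = 0.568536
  f_Degraded = 0.521847
  f_Idle = 0.509009
Prior × likelihood for each component:
  P(Z=Saturated)·f_Saturated = 0.31 × 0.568536 = 0.176246
  P(Z=Degraded)·f_Degraded = 0.38 × 0.521847 = 0.198302
  P(Z=Idle)·f_Idle = 0.31 × 0.509009 = 0.157793
Evidence: 0.176246 + 0.198302 + 0.157793 = 0.532341
Responsibility of State Degraded: 0.198302 / 0.532341 ≈ 0.373

0.373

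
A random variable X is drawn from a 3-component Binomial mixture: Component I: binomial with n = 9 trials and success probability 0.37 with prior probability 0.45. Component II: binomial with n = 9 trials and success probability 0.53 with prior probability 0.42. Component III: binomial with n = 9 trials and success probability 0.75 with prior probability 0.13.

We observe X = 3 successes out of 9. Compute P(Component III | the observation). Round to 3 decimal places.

P(component k | x) = π_k·f_k(x) / marginal(x), where marginal(x) = Σ_j π_j·f_j(x).
Binomial probabilities:
  p_I = 0.266028
  p_II = 0.134801
  p_III = 0.00865173
Multiply by the mixture weights:
  π_I·p_I = 0.45 × 0.266028 = 0.119713
  π_II·p_II = 0.42 × 0.134801 = 0.0566165
  π_III·p_III = 0.13 × 0.00865173 = 0.00112473
Denominator: 0.119713 + 0.0566165 + 0.00112473 = 0.177454
Responsibility of Component III: 0.00112473 / 0.177454 ≈ 0.006

0.006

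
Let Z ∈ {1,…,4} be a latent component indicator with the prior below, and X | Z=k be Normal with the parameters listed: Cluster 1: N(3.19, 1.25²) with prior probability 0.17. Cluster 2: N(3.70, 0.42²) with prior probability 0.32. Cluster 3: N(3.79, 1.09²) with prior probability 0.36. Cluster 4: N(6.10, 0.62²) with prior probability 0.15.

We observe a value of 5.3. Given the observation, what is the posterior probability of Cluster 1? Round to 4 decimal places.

Apply Bayes' rule: the posterior for each component is proportional to its prior times its likelihood at x.
Evaluate each component's likelihood at the observed value:
  p_1 = (1/(1.25·√(2π)))·exp(−(5.3−3.19)²/(2·1.25²)) = 0.319154·exp(-1.42467) = 0.0767844
  p_2 = (1/(0.42·√(2π)))·exp(−(5.3−3.70)²/(2·0.42²)) = 0.949863·exp(-7.25624) = 0.000670375
  p_3 = (1/(1.09·√(2π)))·exp(−(5.3−3.79)²/(2·1.09²)) = 0.366002·exp(-0.95956) = 0.140202
  p_4 = (1/(0.62·√(2π)))·exp(−(5.3−6.10)²/(2·0.62²)) = 0.643455·exp(-0.83247) = 0.279887
Multiply by the mixture weights:
  π_1·p_1 = 0.17 × 0.0767844 = 0.0130533
  π_2·p_2 = 0.32 × 0.000670375 = 0.00021452
  π_3·p_3 = 0.36 × 0.140202 = 0.0504726
  π_4·p_4 = 0.15 × 0.279887 = 0.0419831
Sum: 0.0130533 + 0.00021452 + 0.0504726 + 0.0419831 = 0.105724
P(Cluster 1 | 5.3) = 0.0130533 / 0.105724 ≈ 0.1235

0.1235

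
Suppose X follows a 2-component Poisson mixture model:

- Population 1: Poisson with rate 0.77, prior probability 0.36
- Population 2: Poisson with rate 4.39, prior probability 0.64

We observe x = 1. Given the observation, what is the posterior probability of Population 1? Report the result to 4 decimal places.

By Bayes' theorem, P(k | x) = π_k f_k(x) / Σ_j π_j f_j(x).
Poisson probabilities:
  f_1 = e^(−0.77)·0.77^1/1! = 0.35652
  f_2 = e^(−4.39)·4.39^1/1! = 0.0544392
Unnormalised posteriors:
  π_1·f_1 = 0.36 × 0.35652 = 0.128347
  π_2·f_2 = 0.64 × 0.0544392 = 0.0348411
Sum: 0.128347 + 0.0348411 = 0.163188
P(Population 1 | 1) ≈ 0.7865

0.7865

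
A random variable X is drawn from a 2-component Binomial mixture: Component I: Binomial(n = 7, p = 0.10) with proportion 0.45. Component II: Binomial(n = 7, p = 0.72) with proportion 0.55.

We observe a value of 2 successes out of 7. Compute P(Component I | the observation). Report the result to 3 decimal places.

0.844

P(component k | x) = w_k·f_k(x) / marginal(x), where marginal(x) = Σ_j w_j·f_j(x).
Binomial probabilities:
  p_I = C(7,2)·0.10^2·0.90^5 = 21·0.01·0.59049 = 0.124003
  p_II = C(7,2)·0.72^2·0.28^5 = 21·0.5184·0.00172104 = 0.0187359
Multiply by the mixture weights:
  w_I·p_I = 0.45 × 0.124003 = 0.0558013
  w_II·p_II = 0.55 × 0.0187359 = 0.0103047
Marginal: 0.0558013 + 0.0103047 = 0.066106
P(Component I | x) = 0.0558013 / 0.066106 ≈ 0.844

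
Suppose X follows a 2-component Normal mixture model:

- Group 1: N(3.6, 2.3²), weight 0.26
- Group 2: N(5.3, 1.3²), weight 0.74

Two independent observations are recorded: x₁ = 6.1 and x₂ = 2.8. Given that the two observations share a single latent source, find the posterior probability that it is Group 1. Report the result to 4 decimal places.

0.3101

The responsibility of component k is w_k f_k(x) divided by Σ_j w_j f_j(x).
Since both observations come from the same component, the likelihood for component k is f_k(x₁)·f_k(x₂).
  p_1 = [0.096079] × [0.163272] = 0.015687
  p_2 = [0.253941] × [0.0482956] = 0.0122642
Weight by the priors:
  w_1·p_1 = 0.26 × 0.015687 = 0.00407862
  w_2·p_2 = 0.74 × 0.0122642 = 0.00907554
Normaliser: 0.00407862 + 0.00907554 = 0.0131542
P(Group 1 | x) ≈ 0.3101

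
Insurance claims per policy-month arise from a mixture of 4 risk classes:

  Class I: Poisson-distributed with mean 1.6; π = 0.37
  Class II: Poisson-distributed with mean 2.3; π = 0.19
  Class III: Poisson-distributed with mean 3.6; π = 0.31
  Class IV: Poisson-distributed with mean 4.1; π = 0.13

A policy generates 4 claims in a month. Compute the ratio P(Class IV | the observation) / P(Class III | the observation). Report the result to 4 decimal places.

Only the two components matter; the odds are (P(Z=i) f_i(x)) / (P(Z=j) f_j(x)).
Evaluate each component's likelihood at the observed value:
  f_I = e^(−1.6)·1.6^4/4! = 0.0551312
  f_II = e^(−2.3)·2.3^4/4! = 0.116902
  f_III = e^(−3.6)·3.6^4/4! = 0.191222
  f_IV = e^(−4.1)·4.1^4/4! = 0.195127
Odds = (0.13/0.31) × (0.195127/0.191222) = 0.419355 × 1.02042 ≈ 0.4279

0.4279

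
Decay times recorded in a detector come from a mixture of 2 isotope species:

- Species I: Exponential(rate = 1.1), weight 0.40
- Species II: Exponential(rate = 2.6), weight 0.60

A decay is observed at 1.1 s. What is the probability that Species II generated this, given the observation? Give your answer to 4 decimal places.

0.4051

P(component k | x) = π_k·f_k(x) / marginal(x), where marginal(x) = Σ_j π_j·f_j(x).
Exponential densities:
  f_I = 1.1·e^(−1.1·1.1) = 1.1·e^(−1.2100) = 0.328017
  f_II = 2.6·e^(−2.6·1.1) = 2.6·e^(−2.8600) = 0.148899
Weight by the priors:
  π_I·f_I = 0.40 × 0.328017 = 0.131207
  π_II·f_II = 0.60 × 0.148899 = 0.0893393
Normaliser: 0.131207 + 0.0893393 = 0.220546
Responsibility of Species II: 0.0893393 / 0.220546 ≈ 0.4051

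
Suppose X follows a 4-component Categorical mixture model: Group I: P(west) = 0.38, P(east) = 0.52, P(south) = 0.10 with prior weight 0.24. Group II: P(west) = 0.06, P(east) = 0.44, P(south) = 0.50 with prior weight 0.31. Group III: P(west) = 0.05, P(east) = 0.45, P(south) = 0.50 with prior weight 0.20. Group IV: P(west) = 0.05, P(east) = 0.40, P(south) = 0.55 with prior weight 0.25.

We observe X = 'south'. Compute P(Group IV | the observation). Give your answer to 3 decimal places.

0.330

P(component k | x) = π_k·f_k(x) / marginal(x), where marginal(x) = Σ_j π_j·f_j(x).
Component likelihoods at x = 'south':
  L_I = P(south | comp) = 0.10
  L_II = P(south | comp) = 0.50
  L_III = P(south | comp) = 0.50
  L_IV = P(south | comp) = 0.55
Unnormalised posteriors:
  π_I·L_I = 0.24 × 0.1 = 0.024
  π_II·L_II = 0.31 × 0.5 = 0.155
  π_III·L_III = 0.20 × 0.5 = 0.1
  π_IV·L_IV = 0.25 × 0.55 = 0.1375
Denominator: 0.024 + 0.155 + 0.1 + 0.1375 = 0.4165
P(Group IV | 'south') = 0.1375 / 0.4165 ≈ 0.330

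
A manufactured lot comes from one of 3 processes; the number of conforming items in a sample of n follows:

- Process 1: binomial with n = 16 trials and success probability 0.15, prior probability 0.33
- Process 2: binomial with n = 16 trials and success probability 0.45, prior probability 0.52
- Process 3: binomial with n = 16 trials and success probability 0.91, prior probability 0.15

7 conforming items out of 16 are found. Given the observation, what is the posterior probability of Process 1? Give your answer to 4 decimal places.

0.0144

By Bayes' theorem, P(k | x) = π_k f_k(x) / Σ_j π_j f_j(x).
Binomial probabilities:
  p_1 = C(16,7)·0.15^7·0.85^9 = 11440·1.70859e-06·0.231617 = 0.00452726
  p_2 = C(16,7)·0.45^7·0.55^9 = 11440·0.00373669·0.00460537 = 0.196869
  p_3 = C(16,7)·0.91^7·0.09^9 = 11440·0.516761·3.8742e-10 = 2.29033e-06
Prior × likelihood for each component:
  π_1·p_1 = 0.33 × 0.00452726 = 0.00149399
  π_2·p_2 = 0.52 × 0.196869 = 0.102372
  π_3·p_3 = 0.15 × 2.29033e-06 = 3.4355e-07
Marginal: 0.00149399 + 0.102372 + 3.4355e-07 = 0.103866
P(Process 1 | 7 conforming items out of 16) ≈ 0.0144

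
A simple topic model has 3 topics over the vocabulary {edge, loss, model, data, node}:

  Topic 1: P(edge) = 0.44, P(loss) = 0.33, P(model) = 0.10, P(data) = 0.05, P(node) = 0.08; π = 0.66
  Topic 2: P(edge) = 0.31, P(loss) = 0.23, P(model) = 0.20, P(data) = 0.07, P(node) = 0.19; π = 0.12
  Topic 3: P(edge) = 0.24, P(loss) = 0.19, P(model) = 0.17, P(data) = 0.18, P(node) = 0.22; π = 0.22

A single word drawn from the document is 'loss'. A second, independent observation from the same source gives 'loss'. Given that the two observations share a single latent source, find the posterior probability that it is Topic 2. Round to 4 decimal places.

The responsibility of component k is P(Z=k) f_k(x) divided by Σ_j P(Z=j) f_j(x).
Since both observations come from the same component, the likelihood for component k is f_k(x₁)·f_k(x₂).
  L_1 = [P(loss | comp) = 0.33] × [0.33] = 0.1089
  L_2 = [P(loss | comp) = 0.23] × [0.23] = 0.0529
  L_3 = [P(loss | comp) = 0.19] × [0.19] = 0.0361
Unnormalised posteriors:
  P(Z=1)·L_1 = 0.66 × 0.1089 = 0.071874
  P(Z=2)·L_2 = 0.12 × 0.0529 = 0.006348
  P(Z=3)·L_3 = 0.22 × 0.0361 = 0.007942
Marginal: 0.071874 + 0.006348 + 0.007942 = 0.086164
Responsibility of Topic 2: 0.006348 / 0.086164 ≈ 0.0737

0.0737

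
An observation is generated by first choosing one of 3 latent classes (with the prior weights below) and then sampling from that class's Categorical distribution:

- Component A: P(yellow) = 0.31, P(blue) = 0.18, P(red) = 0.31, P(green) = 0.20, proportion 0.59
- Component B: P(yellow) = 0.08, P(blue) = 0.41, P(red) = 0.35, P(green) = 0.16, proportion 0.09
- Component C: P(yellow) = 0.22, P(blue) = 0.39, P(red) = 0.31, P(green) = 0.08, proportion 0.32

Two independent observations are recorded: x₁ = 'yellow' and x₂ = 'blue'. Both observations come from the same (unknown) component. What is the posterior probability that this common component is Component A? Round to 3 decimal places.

0.520

Apply Bayes' rule: the posterior for each component is proportional to its prior times its likelihood at x.
Since both observations come from the same component, the likelihood for component k is f_k(x₁)·f_k(x₂).
  L_A = [P(yellow | comp) = 0.31] × [0.18] = 0.0558
  L_B = [P(yellow | comp) = 0.08] × [0.41] = 0.0328
  L_C = [P(yellow | comp) = 0.22] × [0.39] = 0.0858
Multiply by the mixture weights:
  w_A·L_A = 0.59 × 0.0558 = 0.032922
  w_B·L_B = 0.09 × 0.0328 = 0.002952
  w_C·L_C = 0.32 × 0.0858 = 0.027456
Evidence: 0.032922 + 0.002952 + 0.027456 = 0.06333
P(Component A | x) = 0.032922 / 0.06333 ≈ 0.520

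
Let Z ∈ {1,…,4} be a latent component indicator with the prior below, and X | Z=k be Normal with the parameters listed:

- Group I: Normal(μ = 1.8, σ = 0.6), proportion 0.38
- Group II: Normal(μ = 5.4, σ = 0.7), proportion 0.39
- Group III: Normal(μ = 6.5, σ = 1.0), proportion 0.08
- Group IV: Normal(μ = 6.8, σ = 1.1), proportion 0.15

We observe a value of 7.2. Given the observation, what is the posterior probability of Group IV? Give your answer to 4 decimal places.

Apply Bayes' rule: the posterior for each component is proportional to its prior times its likelihood at x.
Component likelihoods at x = 7.2:
  f_I = 1.7133e-18
  f_II = 0.0208921
  f_III = 0.312254
  f_IV = 0.339472
Weight by the priors:
  P(Z=I)·f_I = 0.38 × 1.7133e-18 = 6.51052e-19
  P(Z=II)·f_II = 0.39 × 0.0208921 = 0.0081479
  P(Z=III)·f_III = 0.08 × 0.312254 = 0.0249803
  P(Z=IV)·f_IV = 0.15 × 0.339472 = 0.0509208
Marginal: 6.51052e-19 + 0.0081479 + 0.0249803 + 0.0509208 = 0.084049
P(Group IV | 7.2) ≈ 0.6058

0.6058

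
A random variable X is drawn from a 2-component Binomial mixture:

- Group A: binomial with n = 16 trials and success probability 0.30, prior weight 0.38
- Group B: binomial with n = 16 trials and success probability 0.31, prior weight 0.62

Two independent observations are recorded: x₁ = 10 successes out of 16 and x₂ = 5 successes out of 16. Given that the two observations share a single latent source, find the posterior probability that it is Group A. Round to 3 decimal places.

0.324

Posterior ∝ prior × likelihood, so P(k | x) ∝ π_k f_k(x); normalise over all components.
Since both observations come from the same component, the likelihood for component k is f_k(x₁)·f_k(x₂).
  p_A = [0.0055632] × [0.209878] = 0.00116759
  p_B = [0.0070833] × [0.211072] = 0.00149509
Prior × likelihood for each component:
  π_A·p_A = 0.38 × 0.00116759 = 0.000443686
  π_B·p_B = 0.62 × 0.00149509 = 0.000926954
Evidence: 0.000443686 + 0.000926954 = 0.00137064
Responsibility of Group A: 0.000443686 / 0.00137064 ≈ 0.324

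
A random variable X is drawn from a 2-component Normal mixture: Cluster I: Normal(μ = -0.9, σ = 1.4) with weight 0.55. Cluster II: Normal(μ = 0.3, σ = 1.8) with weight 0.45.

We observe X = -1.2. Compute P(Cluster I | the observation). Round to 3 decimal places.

Apply Bayes' rule: the posterior for each component is proportional to its prior times its likelihood at x.
Evaluate each component's likelihood at the observed value:
  p_I = (1/(1.4·√(2π)))·exp(−(-1.2−-0.9)²/(2·1.4²)) = 0.284959·exp(-0.02296) = 0.278491
  p_II = (1/(1.8·√(2π)))·exp(−(-1.2−0.3)²/(2·1.8²)) = 0.221635·exp(-0.34722) = 0.156618
Weight by the priors:
  π_I·p_I = 0.55 × 0.278491 = 0.15317
  π_II·p_II = 0.45 × 0.156618 = 0.070478
Denominator: 0.15317 + 0.070478 = 0.223648
P(Cluster I | -1.2) ≈ 0.685

0.685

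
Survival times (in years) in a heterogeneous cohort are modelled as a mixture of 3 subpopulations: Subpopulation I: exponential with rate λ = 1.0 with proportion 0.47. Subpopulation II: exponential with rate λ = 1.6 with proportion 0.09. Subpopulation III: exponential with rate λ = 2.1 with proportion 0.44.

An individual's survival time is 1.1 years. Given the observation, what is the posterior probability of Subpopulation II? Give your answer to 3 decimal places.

0.091

The responsibility of component k is π_k f_k(x) divided by Σ_j π_j f_j(x).
Component likelihoods at x = 1.1 years:
  f_I = 1.0·e^(−1.0·1.1) = 1.0·e^(−1.1000) = 0.332871
  f_II = 1.6·e^(−1.6·1.1) = 1.6·e^(−1.7600) = 0.275272
  f_III = 2.1·e^(−2.1·1.1) = 2.1·e^(−2.3100) = 0.208449
Weight by the priors:
  π_I·f_I = 0.47 × 0.332871 = 0.156449
  π_II·f_II = 0.09 × 0.275272 = 0.0247745
  π_III·f_III = 0.44 × 0.208449 = 0.0917174
Evidence: 0.156449 + 0.0247745 + 0.0917174 = 0.272941
Responsibility of Subpopulation II: 0.0247745 / 0.272941 ≈ 0.091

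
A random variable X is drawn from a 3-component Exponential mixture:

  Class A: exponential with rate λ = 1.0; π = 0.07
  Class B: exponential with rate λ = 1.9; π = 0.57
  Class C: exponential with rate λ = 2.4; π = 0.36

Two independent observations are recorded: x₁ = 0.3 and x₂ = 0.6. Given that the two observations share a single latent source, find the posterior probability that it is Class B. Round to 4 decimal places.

0.5817

The responsibility of component k is w_k f_k(x) divided by Σ_j w_j f_j(x).
Since both observations come from the same component, the likelihood for component k is f_k(x₁)·f_k(x₂).
  f_A = [0.740818] × [0.548812] = 0.40657
  f_B = [1.0745] × [0.607656] = 0.652926
  f_C = [1.16821] × [0.568627] = 0.664273
Unnormalised posteriors:
  w_A·f_A = 0.07 × 0.40657 = 0.0284599
  w_B·f_B = 0.57 × 0.652926 = 0.372168
  w_C·f_C = 0.36 × 0.664273 = 0.239138
Normaliser: 0.0284599 + 0.372168 + 0.239138 = 0.639766
P(Class B | data) = 0.372168 / 0.639766 ≈ 0.5817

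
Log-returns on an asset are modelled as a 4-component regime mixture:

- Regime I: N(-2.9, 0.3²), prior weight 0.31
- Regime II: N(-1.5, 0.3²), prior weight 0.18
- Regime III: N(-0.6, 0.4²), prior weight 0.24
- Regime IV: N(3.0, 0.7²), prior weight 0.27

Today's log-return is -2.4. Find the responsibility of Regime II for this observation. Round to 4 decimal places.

Posterior ∝ prior × likelihood, so P(k | x) ∝ π_k f_k(x); normalise over all components.
Evaluate each component's likelihood at the observed value:
  p_I = (1/(0.3·√(2π)))·exp(−(-2.4−-2.9)²/(2·0.3²)) = 1.329808·exp(-1.38889) = 0.33159
  p_II = (1/(0.3·√(2π)))·exp(−(-2.4−-1.5)²/(2·0.3²)) = 1.329808·exp(-4.50000) = 0.0147728
  p_III = (1/(0.4·√(2π)))·exp(−(-2.4−-0.6)²/(2·0.4²)) = 0.997356·exp(-10.12500) = 3.99594e-05
  p_IV = (1/(0.7·√(2π)))·exp(−(-2.4−3.0)²/(2·0.7²)) = 0.569918·exp(-29.75510) = 6.81295e-14
Weight by the priors:
  π_I·p_I = 0.31 × 0.33159 = 0.102793
  π_II·p_II = 0.18 × 0.0147728 = 0.00265911
  π_III·p_III = 0.24 × 3.99594e-05 = 9.59024e-06
  π_IV·p_IV = 0.27 × 6.81295e-14 = 1.8395e-14
Evidence: 0.102793 + 0.00265911 + 9.59024e-06 + 1.8395e-14 = 0.105462
Responsibility of Regime II: 0.00265911 / 0.105462 ≈ 0.0252

0.0252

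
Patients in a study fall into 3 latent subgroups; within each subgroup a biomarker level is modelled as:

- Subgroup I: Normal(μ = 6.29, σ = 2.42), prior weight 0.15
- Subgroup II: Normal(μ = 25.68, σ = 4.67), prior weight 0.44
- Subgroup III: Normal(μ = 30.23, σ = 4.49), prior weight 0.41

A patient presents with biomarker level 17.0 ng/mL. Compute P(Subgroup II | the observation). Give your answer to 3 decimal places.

0.934

Apply Bayes' rule: the posterior for each component is proportional to its prior times its likelihood at x.
Normal densities:
  L_I = 9.20502e-06
  L_II = 0.0151853
  L_III = 0.00115707
Unnormalised posteriors:
  π_I·L_I = 0.15 × 9.20502e-06 = 1.38075e-06
  π_II·L_II = 0.44 × 0.0151853 = 0.00668152
  π_III·L_III = 0.41 × 0.00115707 = 0.000474399
Normaliser: 1.38075e-06 + 0.00668152 + 0.000474399 = 0.0071573
So the posterior for Subgroup II is 0.00668152 / 0.0071573 ≈ 0.934.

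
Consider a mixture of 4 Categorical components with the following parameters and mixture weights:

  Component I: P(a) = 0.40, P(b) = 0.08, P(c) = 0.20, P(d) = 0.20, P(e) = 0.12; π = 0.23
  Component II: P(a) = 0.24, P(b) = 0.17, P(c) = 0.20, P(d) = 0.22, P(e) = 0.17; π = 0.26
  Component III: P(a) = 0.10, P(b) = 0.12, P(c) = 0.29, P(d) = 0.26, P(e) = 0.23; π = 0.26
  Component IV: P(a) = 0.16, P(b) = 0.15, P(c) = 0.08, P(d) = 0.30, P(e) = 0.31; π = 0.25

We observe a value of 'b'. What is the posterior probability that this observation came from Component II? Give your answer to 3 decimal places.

P(component k | x) = P(Z=k)·f_k(x) / marginal(x), where marginal(x) = Σ_j P(Z=j)·f_j(x).
Categorical probabilities:
  L_I = 0.08
  L_II = 0.17
  L_III = 0.12
  L_IV = 0.15
Multiply by the mixture weights:
  P(Z=I)·L_I = 0.23 × 0.08 = 0.0184
  P(Z=II)·L_II = 0.26 × 0.17 = 0.0442
  P(Z=III)·L_III = 0.26 × 0.12 = 0.0312
  P(Z=IV)·L_IV = 0.25 × 0.15 = 0.0375
Denominator: 0.0184 + 0.0442 + 0.0312 + 0.0375 = 0.1313
Responsibility of Component II: 0.0442 / 0.1313 ≈ 0.337

0.337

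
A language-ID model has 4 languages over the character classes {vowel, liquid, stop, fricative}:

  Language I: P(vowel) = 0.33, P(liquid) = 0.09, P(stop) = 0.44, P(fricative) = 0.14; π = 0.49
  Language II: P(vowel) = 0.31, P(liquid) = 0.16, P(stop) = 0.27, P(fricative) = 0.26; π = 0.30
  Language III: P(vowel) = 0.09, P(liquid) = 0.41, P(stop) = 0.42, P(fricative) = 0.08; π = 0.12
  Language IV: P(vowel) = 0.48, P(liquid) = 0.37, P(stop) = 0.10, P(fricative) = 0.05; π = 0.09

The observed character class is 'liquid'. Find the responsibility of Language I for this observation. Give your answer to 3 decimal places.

0.253

The responsibility of component k is w_k f_k(x) divided by Σ_j w_j f_j(x).
Evaluate each component's likelihood at the observed value:
  p_I = P(liquid | comp) = 0.09
  p_II = P(liquid | comp) = 0.16
  p_III = P(liquid | comp) = 0.41
  p_IV = P(liquid | comp) = 0.37
Unnormalised posteriors:
  w_I·p_I = 0.49 × 0.09 = 0.0441
  w_II·p_II = 0.30 × 0.16 = 0.048
  w_III·p_III = 0.12 × 0.41 = 0.0492
  w_IV·p_IV = 0.09 × 0.37 = 0.0333
Denominator: 0.0441 + 0.048 + 0.0492 + 0.0333 = 0.1746
P(Language I | data) ≈ 0.253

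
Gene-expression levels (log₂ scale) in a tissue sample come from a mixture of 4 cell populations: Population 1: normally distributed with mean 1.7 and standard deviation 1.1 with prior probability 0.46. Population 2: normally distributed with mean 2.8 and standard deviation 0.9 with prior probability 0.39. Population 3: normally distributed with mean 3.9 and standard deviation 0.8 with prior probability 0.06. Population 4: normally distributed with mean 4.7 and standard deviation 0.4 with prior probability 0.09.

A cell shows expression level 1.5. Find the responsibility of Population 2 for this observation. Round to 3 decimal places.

0.270

By Bayes' theorem, P(k | x) = P(Z=k) f_k(x) / Σ_j P(Z=j) f_j(x).
Evaluate each component's likelihood at the observed value:
  L_1 = 0.356729
  L_2 = 0.156173
  L_3 = 0.00553981
  L_4 = 1.26307e-14
Multiply by the mixture weights:
  P(Z=1)·L_1 = 0.46 × 0.356729 = 0.164096
  P(Z=2)·L_2 = 0.39 × 0.156173 = 0.0609077
  P(Z=3)·L_3 = 0.06 × 0.00553981 = 0.000332389
  P(Z=4)·L_4 = 0.09 × 1.26307e-14 = 1.13676e-15
Sum: 0.164096 + 0.0609077 + 0.000332389 + 1.13676e-15 = 0.225336
So the posterior for Population 2 is 0.0609077 / 0.225336 ≈ 0.270.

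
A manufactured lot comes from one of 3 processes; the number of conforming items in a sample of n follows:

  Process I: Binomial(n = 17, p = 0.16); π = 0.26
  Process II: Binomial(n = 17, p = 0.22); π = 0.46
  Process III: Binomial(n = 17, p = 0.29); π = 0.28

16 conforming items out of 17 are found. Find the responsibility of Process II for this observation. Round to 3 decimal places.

0.021

By Bayes' theorem, P(k | x) = P(Z=k) f_k(x) / Σ_j P(Z=j) f_j(x).
Evaluate each component's likelihood at the observed value:
  f_I = C(17,16)·0.16^16·0.84^1 = 17·1.84467e-13·0.84 = 2.6342e-12
  f_II = C(17,16)·0.22^16·0.78^1 = 17·3.01136e-11·0.78 = 3.99307e-10
  f_III = C(17,16)·0.29^16·0.71^1 = 17·2.50246e-09·0.71 = 3.02047e-08
Weight by the priors:
  P(Z=I)·f_I = 0.26 × 2.6342e-12 = 6.84891e-13
  P(Z=II)·f_II = 0.46 × 3.99307e-10 = 1.83681e-10
  P(Z=III)·f_III = 0.28 × 3.02047e-08 = 8.45733e-09
Marginal: 6.84891e-13 + 1.83681e-10 + 8.45733e-09 = 8.6417e-09
P(Process II | 16 conforming items out of 17) ≈ 0.021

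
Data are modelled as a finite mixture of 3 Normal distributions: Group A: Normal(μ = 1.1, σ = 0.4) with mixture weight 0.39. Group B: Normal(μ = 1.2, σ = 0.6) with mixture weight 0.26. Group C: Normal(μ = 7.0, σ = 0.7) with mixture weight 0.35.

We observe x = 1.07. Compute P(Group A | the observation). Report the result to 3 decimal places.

0.697

By Bayes' theorem, P(k | x) = P(Z=k) f_k(x) / Σ_j P(Z=j) f_j(x).
Component likelihoods at x = 1.07:
  f_A = (1/(0.4·√(2π)))·exp(−(1.07−1.1)²/(2·0.4²)) = 0.997356·exp(-0.00281) = 0.994555
  f_B = (1/(0.6·√(2π)))·exp(−(1.07−1.2)²/(2·0.6²)) = 0.664904·exp(-0.02347) = 0.649479
  f_C = (1/(0.7·√(2π)))·exp(−(1.07−7.0)²/(2·0.7²)) = 0.569918·exp(-35.88255) = 1.48668e-16
Unnormalised posteriors:
  P(Z=A)·f_A = 0.39 × 0.994555 = 0.387876
  P(Z=B)·f_B = 0.26 × 0.649479 = 0.168864
  P(Z=C)·f_C = 0.35 × 1.48668e-16 = 5.20339e-17
Sum: 0.387876 + 0.168864 + 5.20339e-17 = 0.556741
Responsibility of Group A: 0.387876 / 0.556741 ≈ 0.697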